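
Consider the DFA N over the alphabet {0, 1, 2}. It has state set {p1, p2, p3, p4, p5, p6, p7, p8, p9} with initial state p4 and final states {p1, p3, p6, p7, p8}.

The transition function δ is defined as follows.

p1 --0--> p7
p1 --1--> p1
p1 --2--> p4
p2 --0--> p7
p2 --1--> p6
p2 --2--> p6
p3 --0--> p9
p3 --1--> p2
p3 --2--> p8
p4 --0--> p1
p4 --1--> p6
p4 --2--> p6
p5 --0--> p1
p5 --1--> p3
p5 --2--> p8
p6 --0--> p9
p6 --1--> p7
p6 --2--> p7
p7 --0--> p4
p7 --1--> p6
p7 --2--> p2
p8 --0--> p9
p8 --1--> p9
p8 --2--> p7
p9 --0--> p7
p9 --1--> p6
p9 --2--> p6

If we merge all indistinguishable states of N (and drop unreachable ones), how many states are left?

Reachable states from the start: {p1,p2,p4,p6,p7,p9}. Unreachable: {p3,p5,p8} — drop them.
P0 = {p1,p6,p7} | {p2,p4,p9}.
Split {p1,p6,p7} by δ(·,0) → {p6,p7} and {p1}.
Refine {p6,p7} on symbol 2: members go to different blocks, giving {p6} and {p7}.
On input 0, block {p2,p4,p9} splits into {p2,p9} and {p4}.
Stable partition: {p6} | {p2,p9} | {p1} | {p7} | {p4} — 5 equivalence classes.

5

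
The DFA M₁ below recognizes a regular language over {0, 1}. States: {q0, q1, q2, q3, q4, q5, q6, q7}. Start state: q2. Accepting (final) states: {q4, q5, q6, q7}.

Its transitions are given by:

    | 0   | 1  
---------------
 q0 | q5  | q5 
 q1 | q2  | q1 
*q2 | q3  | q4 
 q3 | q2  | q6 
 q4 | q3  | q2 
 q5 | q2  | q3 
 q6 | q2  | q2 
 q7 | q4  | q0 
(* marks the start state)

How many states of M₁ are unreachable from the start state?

BFS from q2 reaches {q2, q3, q4, q6}; the 4 state(s) q0, q1, q5, q7 are never visited.

4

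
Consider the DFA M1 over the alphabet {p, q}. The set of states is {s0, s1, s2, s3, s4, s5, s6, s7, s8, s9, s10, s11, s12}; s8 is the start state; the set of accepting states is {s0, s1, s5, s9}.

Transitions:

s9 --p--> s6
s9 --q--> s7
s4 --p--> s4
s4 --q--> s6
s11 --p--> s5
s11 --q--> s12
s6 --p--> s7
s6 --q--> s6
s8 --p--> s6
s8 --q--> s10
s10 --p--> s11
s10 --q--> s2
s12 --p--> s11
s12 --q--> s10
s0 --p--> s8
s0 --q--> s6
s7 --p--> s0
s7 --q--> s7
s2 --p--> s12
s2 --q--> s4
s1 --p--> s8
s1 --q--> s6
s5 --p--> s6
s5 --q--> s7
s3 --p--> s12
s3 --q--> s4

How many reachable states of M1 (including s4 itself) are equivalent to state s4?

1

Reachable states from the start: {s0,s2,s4,s5,s6,s7,s8,s10,s11,s12}. Unreachable: {s1,s3,s9} — drop them.
Initial partition by acceptance: {s0,s5} | {s2,s4,s6,s7,s8,s10,s11,s12}.
Split {s2,s4,s6,s7,s8,s10,s11,s12} by δ(·,p) → {s2,s4,s6,s8,s10,s12} and {s7,s11}.
On input q, block {s0,s5} splits into {s0} and {s5}.
On input p, block {s2,s4,s6,s8,s10,s12} splits into {s2,s4,s8} and {s6,s10,s12}.
Refine {s2,s4,s8} on symbol p: members go to different blocks, giving {s2,s8} and {s4}.
Split {s2,s8} by δ(·,q) → {s2} and {s8}.
Refine {s7,s11} on symbol p: members go to different blocks, giving {s7} and {s11}.
Refine {s6,s10,s12} on symbol p: members go to different blocks, giving {s10,s12} and {s6}.
On input q, block {s10,s12} splits into {s10} and {s12}.
The partition is now stable with 10 blocks: {s0} | {s2} | {s7} | {s5} | {s10} | {s4} | {s8} | {s11} | {s6} | {s12}.
State s4 belongs to the block {s4}, which has 1 states.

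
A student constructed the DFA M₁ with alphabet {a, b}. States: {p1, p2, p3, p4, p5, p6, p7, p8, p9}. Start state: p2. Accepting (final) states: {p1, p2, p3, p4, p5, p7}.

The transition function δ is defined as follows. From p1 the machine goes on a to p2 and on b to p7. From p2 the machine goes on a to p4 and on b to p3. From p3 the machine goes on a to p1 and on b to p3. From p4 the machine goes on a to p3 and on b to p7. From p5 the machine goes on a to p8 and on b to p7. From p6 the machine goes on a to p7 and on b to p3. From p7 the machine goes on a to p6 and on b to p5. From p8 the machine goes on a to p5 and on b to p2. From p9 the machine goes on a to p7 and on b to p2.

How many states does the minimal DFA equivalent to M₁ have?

First remove the unreachable states {p9}; 8 states remain.
Start with accepting vs non-accepting: {p1,p2,p3,p4,p5,p7} | {p6,p8}.
Split {p1,p2,p3,p4,p5,p7} by δ(·,a) → {p1,p2,p3,p4} and {p5,p7}.
Split {p1,p2,p3,p4} by δ(·,b) → {p1,p4} and {p2,p3}.
The partition is now stable with 4 blocks: {p1,p4} | {p6,p8} | {p5,p7} | {p2,p3}.

4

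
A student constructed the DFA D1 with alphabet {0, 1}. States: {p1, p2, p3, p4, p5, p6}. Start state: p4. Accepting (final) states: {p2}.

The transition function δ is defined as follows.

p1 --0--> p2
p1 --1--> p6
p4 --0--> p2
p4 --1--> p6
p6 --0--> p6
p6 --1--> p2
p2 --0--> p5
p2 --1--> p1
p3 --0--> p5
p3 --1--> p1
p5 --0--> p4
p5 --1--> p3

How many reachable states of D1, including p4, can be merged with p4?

2

Start with accepting vs non-accepting: {p2} | {p1,p3,p4,p5,p6}.
On input 0, block {p1,p3,p4,p5,p6} splits into {p3,p5,p6} and {p1,p4}.
Refine {p3,p5,p6} on symbol 0: members go to different blocks, giving {p3,p6} and {p5}.
On input 0, block {p3,p6} splits into {p3} and {p6}.
No further refinement is possible. Final partition (5 blocks): {p2} | {p3} | {p1,p4} | {p5} | {p6}.
The equivalence class containing p4 is {p1,p4}, of size 2.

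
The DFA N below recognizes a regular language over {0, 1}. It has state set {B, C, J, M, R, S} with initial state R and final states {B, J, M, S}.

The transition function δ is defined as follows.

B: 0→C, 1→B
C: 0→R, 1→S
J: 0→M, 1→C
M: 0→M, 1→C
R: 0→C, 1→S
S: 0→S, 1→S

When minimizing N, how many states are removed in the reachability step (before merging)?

3

Starting at R and following transitions, the reachable set is {C, R, S}. That leaves B, J, M unreachable — 3 in total.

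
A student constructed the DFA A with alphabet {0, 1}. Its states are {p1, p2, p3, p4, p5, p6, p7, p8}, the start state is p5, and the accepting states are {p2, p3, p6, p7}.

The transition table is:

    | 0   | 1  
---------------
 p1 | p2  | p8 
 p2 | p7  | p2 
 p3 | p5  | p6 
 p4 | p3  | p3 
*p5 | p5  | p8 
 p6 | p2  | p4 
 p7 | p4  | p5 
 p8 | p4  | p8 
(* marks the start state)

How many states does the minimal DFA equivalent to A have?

First remove the unreachable states {p1}; 7 states remain.
P0 = {p2,p3,p6,p7} | {p4,p5,p8}.
Split {p2,p3,p6,p7} by δ(·,0) → {p2,p6} and {p3,p7}.
Refine {p2,p6} on symbol 0: members go to different blocks, giving {p2} and {p6}.
On input 0, block {p4,p5,p8} splits into {p5,p8} and {p4}.
Split {p5,p8} by δ(·,0) → {p5} and {p8}.
On input 0, block {p3,p7} splits into {p3} and {p7}.
The partition is now stable with 7 blocks: {p2} | {p5} | {p3} | {p6} | {p4} | {p8} | {p7}.

7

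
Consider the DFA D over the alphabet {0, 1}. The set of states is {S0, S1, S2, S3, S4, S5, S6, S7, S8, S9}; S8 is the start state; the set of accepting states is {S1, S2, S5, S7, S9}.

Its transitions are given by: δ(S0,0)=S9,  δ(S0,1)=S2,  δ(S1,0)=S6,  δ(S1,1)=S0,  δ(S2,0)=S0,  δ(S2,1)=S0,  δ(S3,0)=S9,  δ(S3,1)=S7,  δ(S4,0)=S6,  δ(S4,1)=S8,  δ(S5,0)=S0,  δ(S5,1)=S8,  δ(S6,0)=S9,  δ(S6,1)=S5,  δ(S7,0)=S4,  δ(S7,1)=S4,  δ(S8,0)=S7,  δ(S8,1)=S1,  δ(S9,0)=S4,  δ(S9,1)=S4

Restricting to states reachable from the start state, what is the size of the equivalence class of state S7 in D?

2

Reachable states from the start: {S0,S1,S2,S4,S5,S6,S7,S8,S9}. Unreachable: {S3} — drop them.
Initial partition by acceptance: {S1,S2,S5,S7,S9} | {S0,S4,S6,S8}.
Refine {S0,S4,S6,S8} on symbol 0: members go to different blocks, giving {S0,S6,S8} and {S4}.
Refine {S1,S2,S5,S7,S9} on symbol 0: members go to different blocks, giving {S1,S2,S5} and {S7,S9}.
No further refinement is possible. Final partition (4 blocks): {S1,S2,S5} | {S0,S6,S8} | {S4} | {S7,S9}.
State S7 belongs to the block {S7,S9}, which has 2 states.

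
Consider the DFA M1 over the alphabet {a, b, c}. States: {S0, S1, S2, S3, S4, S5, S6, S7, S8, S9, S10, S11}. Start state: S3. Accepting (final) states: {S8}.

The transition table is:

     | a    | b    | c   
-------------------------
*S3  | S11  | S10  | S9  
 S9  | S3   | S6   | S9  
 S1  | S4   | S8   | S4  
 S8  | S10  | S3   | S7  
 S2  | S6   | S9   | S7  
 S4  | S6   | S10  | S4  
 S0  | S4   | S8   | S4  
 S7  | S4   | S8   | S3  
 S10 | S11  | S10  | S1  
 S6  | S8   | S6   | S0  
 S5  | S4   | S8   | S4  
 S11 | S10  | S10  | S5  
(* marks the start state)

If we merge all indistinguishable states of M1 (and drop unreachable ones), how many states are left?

First remove the unreachable states {S2}; 11 states remain.
Initial partition by acceptance: {S8} | {S0,S1,S3,S4,S5,S6,S7,S9,S10,S11}.
Split {S0,S1,S3,S4,S5,S6,S7,S9,S10,S11} by δ(·,a) → {S0,S1,S3,S4,S5,S7,S9,S10,S11} and {S6}.
On input a, block {S0,S1,S3,S4,S5,S7,S9,S10,S11} splits into {S0,S1,S3,S5,S7,S9,S10,S11} and {S4}.
On input a, block {S0,S1,S3,S5,S7,S9,S10,S11} splits into {S0,S1,S5,S7} and {S3,S9,S10,S11}.
Split {S0,S1,S5,S7} by δ(·,c) → {S0,S1,S5} and {S7}.
Split {S3,S9,S10,S11} by δ(·,b) → {S3,S10,S11} and {S9}.
Split {S3,S10,S11} by δ(·,c) → {S10,S11} and {S3}.
The partition is now stable with 8 blocks: {S8} | {S0,S1,S5} | {S6} | {S4} | {S10,S11} | {S7} | {S9} | {S3}.

8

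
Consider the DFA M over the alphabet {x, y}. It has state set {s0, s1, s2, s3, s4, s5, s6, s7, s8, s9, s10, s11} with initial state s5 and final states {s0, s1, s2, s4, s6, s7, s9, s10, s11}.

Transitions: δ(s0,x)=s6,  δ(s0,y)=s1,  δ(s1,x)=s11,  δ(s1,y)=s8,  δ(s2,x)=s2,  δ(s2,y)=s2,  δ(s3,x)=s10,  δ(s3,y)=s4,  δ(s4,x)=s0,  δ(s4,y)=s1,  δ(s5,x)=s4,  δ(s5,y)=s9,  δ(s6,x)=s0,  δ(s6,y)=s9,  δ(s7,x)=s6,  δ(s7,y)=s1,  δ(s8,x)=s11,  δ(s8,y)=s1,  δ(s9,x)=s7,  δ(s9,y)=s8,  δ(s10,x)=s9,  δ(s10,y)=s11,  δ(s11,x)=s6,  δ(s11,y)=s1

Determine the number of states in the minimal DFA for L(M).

3

Reachable states from the start: {s0,s1,s4,s5,s6,s7,s8,s9,s11}. Unreachable: {s2,s3,s10} — drop them.
P0 = {s0,s1,s4,s6,s7,s9,s11} | {s5,s8}.
On input y, block {s0,s1,s4,s6,s7,s9,s11} splits into {s0,s4,s6,s7,s11} and {s1,s9}.
The partition is now stable with 3 blocks: {s0,s4,s6,s7,s11} | {s5,s8} | {s1,s9}.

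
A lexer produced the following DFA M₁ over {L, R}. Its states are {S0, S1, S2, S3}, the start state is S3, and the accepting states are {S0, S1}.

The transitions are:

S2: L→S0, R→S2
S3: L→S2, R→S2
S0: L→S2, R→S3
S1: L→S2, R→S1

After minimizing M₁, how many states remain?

3

First remove the unreachable states {S1}; 3 states remain.
Start with accepting vs non-accepting: {S0} | {S2,S3}.
Split {S2,S3} by δ(·,L) → {S2} and {S3}.
No further refinement is possible. Final partition (3 blocks): {S0} | {S2} | {S3}.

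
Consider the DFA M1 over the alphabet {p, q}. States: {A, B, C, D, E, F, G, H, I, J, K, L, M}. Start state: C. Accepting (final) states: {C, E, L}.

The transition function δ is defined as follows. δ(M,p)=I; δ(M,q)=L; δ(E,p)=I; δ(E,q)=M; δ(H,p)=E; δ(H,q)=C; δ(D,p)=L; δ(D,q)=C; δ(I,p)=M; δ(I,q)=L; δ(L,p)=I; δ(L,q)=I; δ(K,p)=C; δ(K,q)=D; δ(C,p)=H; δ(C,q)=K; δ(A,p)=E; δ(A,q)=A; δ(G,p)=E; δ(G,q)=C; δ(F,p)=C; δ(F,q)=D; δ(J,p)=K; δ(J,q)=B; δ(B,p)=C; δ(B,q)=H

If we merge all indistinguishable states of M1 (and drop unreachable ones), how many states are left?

Reachable states from the start: {C,D,E,H,I,K,L,M}. Unreachable: {A,B,F,G,J} — drop them.
Start with accepting vs non-accepting: {C,E,L} | {D,H,I,K,M}.
Split {D,H,I,K,M} by δ(·,p) → {D,H,K} and {I,M}.
On input p, block {C,E,L} splits into {E,L} and {C}.
Refine {D,H,K} on symbol p: members go to different blocks, giving {D,H} and {K}.
Stable partition: {E,L} | {D,H} | {I,M} | {C} | {K} — 5 equivalence classes.

5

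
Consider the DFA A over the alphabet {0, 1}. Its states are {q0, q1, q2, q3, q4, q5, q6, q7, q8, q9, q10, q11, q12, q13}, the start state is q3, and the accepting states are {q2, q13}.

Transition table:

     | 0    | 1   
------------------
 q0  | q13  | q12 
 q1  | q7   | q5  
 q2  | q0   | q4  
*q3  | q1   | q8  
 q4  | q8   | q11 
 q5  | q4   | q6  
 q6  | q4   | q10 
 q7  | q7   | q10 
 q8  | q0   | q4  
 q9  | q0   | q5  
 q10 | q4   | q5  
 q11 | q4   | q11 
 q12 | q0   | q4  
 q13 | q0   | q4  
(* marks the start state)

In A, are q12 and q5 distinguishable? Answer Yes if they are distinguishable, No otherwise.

Yes

Reachable states from the start: {q0,q1,q3,q4,q5,q6,q7,q8,q10,q11,q12,q13}. Unreachable: {q2,q9} — drop them.
Initial partition by acceptance: {q13} | {q0,q1,q3,q4,q5,q6,q7,q8,q10,q11,q12}.
Refine {q0,q1,q3,q4,q5,q6,q7,q8,q10,q11,q12} on symbol 0: members go to different blocks, giving {q1,q3,q4,q5,q6,q7,q8,q10,q11,q12} and {q0}.
Refine {q1,q3,q4,q5,q6,q7,q8,q10,q11,q12} on symbol 0: members go to different blocks, giving {q1,q3,q4,q5,q6,q7,q10,q11} and {q8,q12}.
On input 0, block {q1,q3,q4,q5,q6,q7,q10,q11} splits into {q1,q3,q5,q6,q7,q10,q11} and {q4}.
Refine {q1,q3,q5,q6,q7,q10,q11} on symbol 0: members go to different blocks, giving {q5,q6,q10,q11} and {q1,q3,q7}.
Refine {q1,q3,q7} on symbol 1: members go to different blocks, giving {q1,q7} and {q3}.
No further refinement is possible. Final partition (7 blocks): {q13} | {q5,q6,q10,q11} | {q0} | {q8,q12} | {q4} | {q1,q7} | {q3}.
q12 and q5 end up in different blocks, so they are distinguishable. For instance, the string '00' is accepted from only q12.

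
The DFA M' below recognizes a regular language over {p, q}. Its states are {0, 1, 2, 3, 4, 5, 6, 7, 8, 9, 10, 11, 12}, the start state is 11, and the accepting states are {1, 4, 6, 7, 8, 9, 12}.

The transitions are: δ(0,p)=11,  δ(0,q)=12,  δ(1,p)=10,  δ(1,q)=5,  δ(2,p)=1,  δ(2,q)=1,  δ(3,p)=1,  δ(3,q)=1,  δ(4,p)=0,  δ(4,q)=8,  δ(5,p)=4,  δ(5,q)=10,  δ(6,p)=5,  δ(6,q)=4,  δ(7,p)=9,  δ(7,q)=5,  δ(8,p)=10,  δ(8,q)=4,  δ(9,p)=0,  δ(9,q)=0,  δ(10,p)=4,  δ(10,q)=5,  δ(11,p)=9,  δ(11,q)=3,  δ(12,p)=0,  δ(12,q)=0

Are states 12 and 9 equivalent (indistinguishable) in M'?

Yes

States {2,6,7} cannot be reached from the start state, so discard them.
Start with accepting vs non-accepting: {1,4,8,9,12} | {0,3,5,10,11}.
Refine {1,4,8,9,12} on symbol q: members go to different blocks, giving {1,9,12} and {4,8}.
On input p, block {0,3,5,10,11} splits into {3,11} and {5,10} and {0}.
Split {1,9,12} by δ(·,p) → {9,12} and {1}.
Refine {3,11} on symbol p: members go to different blocks, giving {3} and {11}.
Refine {4,8} on symbol p: members go to different blocks, giving {4} and {8}.
Stable partition: {9,12} | {3} | {4} | {5,10} | {0} | {1} | {11} | {8} — 8 equivalence classes.
12 and 9 lie in the same block of the stable partition, so they are equivalent — no string distinguishes them.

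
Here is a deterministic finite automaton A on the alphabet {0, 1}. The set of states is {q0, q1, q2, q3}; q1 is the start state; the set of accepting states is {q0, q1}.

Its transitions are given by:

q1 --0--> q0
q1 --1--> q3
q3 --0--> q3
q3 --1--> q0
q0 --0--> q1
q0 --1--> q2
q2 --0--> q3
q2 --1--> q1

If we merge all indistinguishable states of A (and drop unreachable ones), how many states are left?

2

All states are reachable from the start state.
Initial partition by acceptance: {q0,q1} | {q2,q3}.
The partition is now stable with 2 blocks: {q0,q1} | {q2,q3}.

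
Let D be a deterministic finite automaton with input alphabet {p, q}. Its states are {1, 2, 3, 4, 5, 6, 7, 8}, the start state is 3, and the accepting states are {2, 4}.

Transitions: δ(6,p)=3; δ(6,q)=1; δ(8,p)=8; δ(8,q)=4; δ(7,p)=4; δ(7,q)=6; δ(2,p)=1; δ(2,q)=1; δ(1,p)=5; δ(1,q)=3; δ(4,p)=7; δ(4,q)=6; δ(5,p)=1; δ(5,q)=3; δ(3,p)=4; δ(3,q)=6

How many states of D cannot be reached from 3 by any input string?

Starting at 3 and following transitions, the reachable set is {1, 3, 4, 5, 6, 7}. That leaves 2, 8 unreachable — 2 in total.

2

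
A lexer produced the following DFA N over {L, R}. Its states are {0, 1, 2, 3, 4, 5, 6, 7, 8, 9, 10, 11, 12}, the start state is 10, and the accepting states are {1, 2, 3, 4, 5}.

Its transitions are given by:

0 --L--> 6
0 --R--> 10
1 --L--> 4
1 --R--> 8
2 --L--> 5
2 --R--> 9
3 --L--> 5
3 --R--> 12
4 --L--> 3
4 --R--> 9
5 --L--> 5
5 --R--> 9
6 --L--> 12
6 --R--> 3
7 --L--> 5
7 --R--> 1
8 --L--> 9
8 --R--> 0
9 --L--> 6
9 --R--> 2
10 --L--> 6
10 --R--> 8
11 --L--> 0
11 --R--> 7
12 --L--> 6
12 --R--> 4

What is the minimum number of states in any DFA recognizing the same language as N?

First remove the unreachable states {1,7,11}; 10 states remain.
Initial partition by acceptance: {2,3,4,5} | {0,6,8,9,10,12}.
On input R, block {0,6,8,9,10,12} splits into {0,8,10} and {6,9,12}.
The partition is now stable with 3 blocks: {2,3,4,5} | {0,8,10} | {6,9,12}.

3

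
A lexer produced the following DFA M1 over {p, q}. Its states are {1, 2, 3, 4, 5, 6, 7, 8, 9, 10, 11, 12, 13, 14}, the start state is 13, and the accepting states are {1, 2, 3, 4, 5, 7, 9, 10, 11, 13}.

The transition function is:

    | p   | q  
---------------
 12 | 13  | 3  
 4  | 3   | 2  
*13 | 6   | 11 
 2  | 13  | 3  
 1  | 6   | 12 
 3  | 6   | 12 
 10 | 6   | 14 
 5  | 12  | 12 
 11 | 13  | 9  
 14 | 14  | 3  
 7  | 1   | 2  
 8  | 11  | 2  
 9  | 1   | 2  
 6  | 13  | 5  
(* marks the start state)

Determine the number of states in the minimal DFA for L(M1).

6

States {4,7,8,10,14} cannot be reached from the start state, so discard them.
Initial partition by acceptance: {1,2,3,5,9,11,13} | {6,12}.
On input p, block {1,2,3,5,9,11,13} splits into {1,3,5,13} and {2,9,11}.
Split {1,3,5,13} by δ(·,q) → {1,3,5} and {13}.
On input p, block {2,9,11} splits into {2,11} and {9}.
On input q, block {2,11} splits into {2} and {11}.
The partition is now stable with 6 blocks: {1,3,5} | {6,12} | {2} | {13} | {9} | {11}.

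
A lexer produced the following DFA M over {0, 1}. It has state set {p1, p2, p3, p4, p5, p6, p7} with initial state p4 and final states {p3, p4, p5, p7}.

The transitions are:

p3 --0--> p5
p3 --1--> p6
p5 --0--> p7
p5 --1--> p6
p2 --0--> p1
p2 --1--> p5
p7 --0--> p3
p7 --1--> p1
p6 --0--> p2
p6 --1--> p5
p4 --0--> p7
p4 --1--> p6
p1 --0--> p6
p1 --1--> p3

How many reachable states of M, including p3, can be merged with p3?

4

All states are reachable from the start state.
Start with accepting vs non-accepting: {p3,p4,p5,p7} | {p1,p2,p6}.
The partition is now stable with 2 blocks: {p3,p4,p5,p7} | {p1,p2,p6}.
State p3 belongs to the block {p3,p4,p5,p7}, which has 4 states.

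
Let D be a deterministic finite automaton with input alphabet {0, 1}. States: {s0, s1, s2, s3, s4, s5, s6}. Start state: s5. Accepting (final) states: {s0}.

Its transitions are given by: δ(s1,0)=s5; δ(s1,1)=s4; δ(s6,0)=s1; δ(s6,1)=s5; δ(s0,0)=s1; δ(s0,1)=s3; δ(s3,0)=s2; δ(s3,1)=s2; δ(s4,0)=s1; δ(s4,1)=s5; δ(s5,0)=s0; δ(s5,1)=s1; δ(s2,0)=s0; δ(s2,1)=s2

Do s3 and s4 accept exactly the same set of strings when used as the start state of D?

No

Reachable states from the start: {s0,s1,s2,s3,s4,s5}. Unreachable: {s6} — drop them.
Initial partition by acceptance: {s0} | {s1,s2,s3,s4,s5}.
Split {s1,s2,s3,s4,s5} by δ(·,0) → {s1,s3,s4} and {s2,s5}.
On input 0, block {s1,s3,s4} splits into {s1,s3} and {s4}.
Refine {s1,s3} on symbol 1: members go to different blocks, giving {s1} and {s3}.
On input 1, block {s2,s5} splits into {s2} and {s5}.
No further refinement is possible. Final partition (6 blocks): {s0} | {s1} | {s2} | {s4} | {s3} | {s5}.
s3 and s4 end up in different blocks, so they are distinguishable. For instance, the string '00' is accepted from only s3.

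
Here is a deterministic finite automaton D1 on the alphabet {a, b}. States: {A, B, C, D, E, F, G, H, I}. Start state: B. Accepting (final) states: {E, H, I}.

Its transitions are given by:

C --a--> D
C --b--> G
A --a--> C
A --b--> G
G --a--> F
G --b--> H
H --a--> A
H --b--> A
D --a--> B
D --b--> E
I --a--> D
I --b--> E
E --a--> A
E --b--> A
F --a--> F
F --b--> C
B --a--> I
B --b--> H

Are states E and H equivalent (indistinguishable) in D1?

Yes

P0 = {E,H,I} | {A,B,C,D,F,G}.
On input b, block {E,H,I} splits into {E,H} and {I}.
Refine {A,B,C,D,F,G} on symbol a: members go to different blocks, giving {A,C,D,F,G} and {B}.
On input a, block {A,C,D,F,G} splits into {A,C,F,G} and {D}.
Split {A,C,F,G} by δ(·,a) → {A,F,G} and {C}.
Split {A,F,G} by δ(·,a) → {F,G} and {A}.
On input b, block {F,G} splits into {F} and {G}.
The partition is now stable with 8 blocks: {E,H} | {F} | {I} | {B} | {D} | {C} | {A} | {G}.
E and H lie in the same block of the stable partition, so they are equivalent — no string distinguishes them.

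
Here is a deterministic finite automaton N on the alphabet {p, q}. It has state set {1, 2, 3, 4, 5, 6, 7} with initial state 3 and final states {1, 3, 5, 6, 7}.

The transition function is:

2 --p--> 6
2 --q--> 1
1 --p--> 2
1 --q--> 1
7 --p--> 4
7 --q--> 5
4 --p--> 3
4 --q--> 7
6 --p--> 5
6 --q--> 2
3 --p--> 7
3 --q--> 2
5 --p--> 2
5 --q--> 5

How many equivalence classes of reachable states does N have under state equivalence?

3

P0 = {1,3,5,6,7} | {2,4}.
Refine {1,3,5,6,7} on symbol p: members go to different blocks, giving {1,5,7} and {3,6}.
Stable partition: {1,5,7} | {2,4} | {3,6} — 3 equivalence classes.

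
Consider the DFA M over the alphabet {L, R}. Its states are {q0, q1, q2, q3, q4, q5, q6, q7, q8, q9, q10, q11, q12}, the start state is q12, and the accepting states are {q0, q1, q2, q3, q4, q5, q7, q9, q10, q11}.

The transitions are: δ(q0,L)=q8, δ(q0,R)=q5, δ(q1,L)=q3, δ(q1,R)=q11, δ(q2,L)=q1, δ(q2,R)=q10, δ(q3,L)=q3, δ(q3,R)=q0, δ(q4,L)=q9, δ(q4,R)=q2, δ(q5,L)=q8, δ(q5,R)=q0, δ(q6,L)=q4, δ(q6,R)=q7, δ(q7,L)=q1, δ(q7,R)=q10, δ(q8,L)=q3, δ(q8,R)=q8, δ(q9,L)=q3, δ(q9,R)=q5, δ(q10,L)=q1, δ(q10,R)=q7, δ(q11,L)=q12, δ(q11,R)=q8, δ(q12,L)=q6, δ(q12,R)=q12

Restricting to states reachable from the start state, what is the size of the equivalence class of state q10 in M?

Every state is reachable, so we keep all 13.
Start with accepting vs non-accepting: {q0,q1,q2,q3,q4,q5,q7,q9,q10,q11} | {q6,q8,q12}.
On input L, block {q0,q1,q2,q3,q4,q5,q7,q9,q10,q11} splits into {q1,q2,q3,q4,q7,q9,q10} and {q0,q5,q11}.
Refine {q1,q2,q3,q4,q7,q9,q10} on symbol R: members go to different blocks, giving {q2,q4,q7,q10} and {q1,q3,q9}.
Split {q6,q8,q12} by δ(·,L) → {q6} and {q8} and {q12}.
Split {q0,q5,q11} by δ(·,L) → {q0,q5} and {q11}.
Refine {q1,q3,q9} on symbol R: members go to different blocks, giving {q3,q9} and {q1}.
Split {q2,q4,q7,q10} by δ(·,L) → {q2,q7,q10} and {q4}.
Stable partition: {q2,q7,q10} | {q6} | {q0,q5} | {q3,q9} | {q8} | {q12} | {q11} | {q1} | {q4} — 9 equivalence classes.
State q10 belongs to the block {q2,q7,q10}, which has 3 states.

3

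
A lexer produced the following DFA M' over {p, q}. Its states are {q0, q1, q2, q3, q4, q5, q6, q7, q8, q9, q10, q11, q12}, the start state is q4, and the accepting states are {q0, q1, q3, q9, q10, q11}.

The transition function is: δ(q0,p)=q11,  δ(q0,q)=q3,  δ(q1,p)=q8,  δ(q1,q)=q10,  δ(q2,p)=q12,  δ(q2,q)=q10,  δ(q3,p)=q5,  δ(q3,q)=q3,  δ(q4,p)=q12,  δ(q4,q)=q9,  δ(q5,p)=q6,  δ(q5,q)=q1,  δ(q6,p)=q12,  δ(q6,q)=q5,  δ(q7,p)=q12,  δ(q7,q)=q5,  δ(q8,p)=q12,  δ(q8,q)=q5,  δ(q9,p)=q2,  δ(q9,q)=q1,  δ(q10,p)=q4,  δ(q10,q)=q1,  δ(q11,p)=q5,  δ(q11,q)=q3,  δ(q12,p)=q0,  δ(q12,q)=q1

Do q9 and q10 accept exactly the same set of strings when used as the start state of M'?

States {q7} cannot be reached from the start state, so discard them.
Initial partition by acceptance: {q0,q1,q3,q9,q10,q11} | {q2,q4,q5,q6,q8,q12}.
Split {q0,q1,q3,q9,q10,q11} by δ(·,p) → {q1,q3,q9,q10,q11} and {q0}.
On input p, block {q2,q4,q5,q6,q8,q12} splits into {q2,q4,q5,q6,q8} and {q12}.
On input p, block {q2,q4,q5,q6,q8} splits into {q2,q4,q6,q8} and {q5}.
Refine {q1,q3,q9,q10,q11} on symbol p: members go to different blocks, giving {q1,q9,q10} and {q3,q11}.
Split {q2,q4,q6,q8} by δ(·,q) → {q2,q4} and {q6,q8}.
Split {q1,q9,q10} by δ(·,p) → {q9,q10} and {q1}.
Stable partition: {q9,q10} | {q2,q4} | {q0} | {q12} | {q5} | {q3,q11} | {q6,q8} | {q1} — 8 equivalence classes.
q9 and q10 lie in the same block of the stable partition, so they are equivalent — no string distinguishes them.

Yes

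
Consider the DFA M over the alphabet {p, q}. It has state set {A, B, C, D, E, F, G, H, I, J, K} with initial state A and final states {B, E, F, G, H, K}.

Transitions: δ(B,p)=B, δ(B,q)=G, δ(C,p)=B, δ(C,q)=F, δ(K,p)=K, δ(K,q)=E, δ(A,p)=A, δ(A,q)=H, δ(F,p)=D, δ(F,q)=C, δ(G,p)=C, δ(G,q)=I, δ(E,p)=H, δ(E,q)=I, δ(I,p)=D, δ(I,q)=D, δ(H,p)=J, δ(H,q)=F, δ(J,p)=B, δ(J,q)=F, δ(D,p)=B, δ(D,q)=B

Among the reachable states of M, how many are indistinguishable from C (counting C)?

2

First remove the unreachable states {E,K}; 9 states remain.
P0 = {B,F,G,H} | {A,C,D,I,J}.
Split {B,F,G,H} by δ(·,p) → {F,G,H} and {B}.
On input q, block {F,G,H} splits into {F,G} and {H}.
Refine {A,C,D,I,J} on symbol p: members go to different blocks, giving {C,D,J} and {A,I}.
Refine {F,G} on symbol q: members go to different blocks, giving {F} and {G}.
Refine {C,D,J} on symbol q: members go to different blocks, giving {C,J} and {D}.
Refine {A,I} on symbol p: members go to different blocks, giving {A} and {I}.
The partition is now stable with 8 blocks: {F} | {C,J} | {B} | {H} | {A} | {G} | {D} | {I}.
The equivalence class containing C is {C,J}, of size 2.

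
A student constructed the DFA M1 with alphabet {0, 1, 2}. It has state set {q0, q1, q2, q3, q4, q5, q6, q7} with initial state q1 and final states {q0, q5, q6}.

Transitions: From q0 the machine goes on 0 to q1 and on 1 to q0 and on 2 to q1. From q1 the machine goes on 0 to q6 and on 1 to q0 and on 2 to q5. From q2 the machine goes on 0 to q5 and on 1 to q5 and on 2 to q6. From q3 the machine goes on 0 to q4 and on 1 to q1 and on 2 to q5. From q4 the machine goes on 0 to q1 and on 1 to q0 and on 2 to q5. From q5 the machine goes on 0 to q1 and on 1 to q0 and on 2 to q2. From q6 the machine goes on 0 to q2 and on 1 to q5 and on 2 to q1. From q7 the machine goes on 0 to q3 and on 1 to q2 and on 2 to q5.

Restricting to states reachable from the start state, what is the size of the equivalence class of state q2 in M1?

First remove the unreachable states {q3,q4,q7}; 5 states remain.
Initial partition by acceptance: {q0,q5,q6} | {q1,q2}.
Stable partition: {q0,q5,q6} | {q1,q2} — 2 equivalence classes.
State q2 belongs to the block {q1,q2}, which has 2 states.

2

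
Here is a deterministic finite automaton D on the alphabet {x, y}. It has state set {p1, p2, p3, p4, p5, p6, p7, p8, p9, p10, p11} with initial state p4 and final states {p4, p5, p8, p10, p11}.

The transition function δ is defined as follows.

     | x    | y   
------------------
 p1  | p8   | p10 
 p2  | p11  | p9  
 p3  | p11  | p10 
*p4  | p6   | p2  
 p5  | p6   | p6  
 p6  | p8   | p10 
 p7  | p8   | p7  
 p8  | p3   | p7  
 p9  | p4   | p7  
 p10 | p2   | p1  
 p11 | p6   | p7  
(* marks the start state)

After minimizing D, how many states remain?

4

First remove the unreachable states {p5}; 10 states remain.
Start with accepting vs non-accepting: {p4,p8,p10,p11} | {p1,p2,p3,p6,p7,p9}.
On input y, block {p1,p2,p3,p6,p7,p9} splits into {p1,p3,p6} and {p2,p7,p9}.
Refine {p4,p8,p10,p11} on symbol x: members go to different blocks, giving {p4,p8,p11} and {p10}.
No further refinement is possible. Final partition (4 blocks): {p4,p8,p11} | {p1,p3,p6} | {p2,p7,p9} | {p10}.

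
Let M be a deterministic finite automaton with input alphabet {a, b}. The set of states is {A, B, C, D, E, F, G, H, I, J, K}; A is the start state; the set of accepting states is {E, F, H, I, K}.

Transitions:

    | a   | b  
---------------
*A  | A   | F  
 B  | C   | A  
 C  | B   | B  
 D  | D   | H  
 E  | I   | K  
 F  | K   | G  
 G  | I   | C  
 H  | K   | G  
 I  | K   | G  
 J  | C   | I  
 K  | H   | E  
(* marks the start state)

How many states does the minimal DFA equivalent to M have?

States {D,J} cannot be reached from the start state, so discard them.
P0 = {E,F,H,I,K} | {A,B,C,G}.
Split {E,F,H,I,K} by δ(·,b) → {F,H,I} and {E,K}.
Split {A,B,C,G} by δ(·,a) → {A,B,C} and {G}.
Split {A,B,C} by δ(·,b) → {B,C} and {A}.
Split {B,C} by δ(·,b) → {B} and {C}.
Stable partition: {F,H,I} | {B} | {E,K} | {G} | {A} | {C} — 6 equivalence classes.

6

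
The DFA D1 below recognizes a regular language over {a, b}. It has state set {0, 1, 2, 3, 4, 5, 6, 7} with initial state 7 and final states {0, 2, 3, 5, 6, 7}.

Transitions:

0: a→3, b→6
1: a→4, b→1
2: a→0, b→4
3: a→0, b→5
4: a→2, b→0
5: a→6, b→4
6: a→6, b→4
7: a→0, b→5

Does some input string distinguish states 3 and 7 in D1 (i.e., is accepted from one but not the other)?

Reachable states from the start: {0,2,3,4,5,6,7}. Unreachable: {1} — drop them.
Initial partition by acceptance: {0,2,3,5,6,7} | {4}.
Refine {0,2,3,5,6,7} on symbol b: members go to different blocks, giving {0,3,7} and {2,5,6}.
Split {2,5,6} by δ(·,a) → {5,6} and {2}.
The partition is now stable with 4 blocks: {0,3,7} | {4} | {5,6} | {2}.
3 and 7 lie in the same block of the stable partition, so they are equivalent — no string distinguishes them.

No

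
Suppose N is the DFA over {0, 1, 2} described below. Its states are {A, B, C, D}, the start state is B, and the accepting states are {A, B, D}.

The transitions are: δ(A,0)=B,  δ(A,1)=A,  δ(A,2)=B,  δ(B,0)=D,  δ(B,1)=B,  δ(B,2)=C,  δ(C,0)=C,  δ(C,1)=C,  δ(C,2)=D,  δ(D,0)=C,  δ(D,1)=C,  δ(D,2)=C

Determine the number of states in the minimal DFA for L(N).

Reachable states from the start: {B,C,D}. Unreachable: {A} — drop them.
P0 = {B,D} | {C}.
On input 0, block {B,D} splits into {B} and {D}.
The partition is now stable with 3 blocks: {B} | {C} | {D}.

3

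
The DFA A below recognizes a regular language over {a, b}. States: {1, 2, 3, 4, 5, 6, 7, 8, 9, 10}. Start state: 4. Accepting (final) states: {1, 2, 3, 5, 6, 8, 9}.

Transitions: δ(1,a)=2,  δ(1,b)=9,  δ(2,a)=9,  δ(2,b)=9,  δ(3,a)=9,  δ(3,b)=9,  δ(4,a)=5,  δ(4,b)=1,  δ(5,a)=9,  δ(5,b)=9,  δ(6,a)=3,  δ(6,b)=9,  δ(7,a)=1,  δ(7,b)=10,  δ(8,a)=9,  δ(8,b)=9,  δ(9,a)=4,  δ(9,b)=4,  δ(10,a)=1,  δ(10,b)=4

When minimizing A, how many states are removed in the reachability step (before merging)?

5

BFS from 4 reaches {1, 2, 4, 5, 9}; the 5 state(s) 3, 6, 7, 8, 10 are never visited.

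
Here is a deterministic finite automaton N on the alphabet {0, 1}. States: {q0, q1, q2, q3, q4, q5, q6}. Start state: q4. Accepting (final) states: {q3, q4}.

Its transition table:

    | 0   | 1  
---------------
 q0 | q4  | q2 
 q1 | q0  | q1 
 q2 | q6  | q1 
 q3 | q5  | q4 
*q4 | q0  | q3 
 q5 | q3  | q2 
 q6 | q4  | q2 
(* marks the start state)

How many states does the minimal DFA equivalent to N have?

3

Every state is reachable, so we keep all 7.
P0 = {q3,q4} | {q0,q1,q2,q5,q6}.
Split {q0,q1,q2,q5,q6} by δ(·,0) → {q0,q5,q6} and {q1,q2}.
Stable partition: {q3,q4} | {q0,q5,q6} | {q1,q2} — 3 equivalence classes.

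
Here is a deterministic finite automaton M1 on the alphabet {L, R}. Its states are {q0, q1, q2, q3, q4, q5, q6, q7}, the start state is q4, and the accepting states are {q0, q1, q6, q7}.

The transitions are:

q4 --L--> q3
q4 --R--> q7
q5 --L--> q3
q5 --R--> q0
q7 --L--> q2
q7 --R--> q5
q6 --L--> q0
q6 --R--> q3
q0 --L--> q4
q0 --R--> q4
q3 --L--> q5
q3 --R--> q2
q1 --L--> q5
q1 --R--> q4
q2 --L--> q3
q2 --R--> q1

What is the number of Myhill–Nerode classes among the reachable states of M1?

States {q6} cannot be reached from the start state, so discard them.
Start with accepting vs non-accepting: {q0,q1,q7} | {q2,q3,q4,q5}.
Refine {q2,q3,q4,q5} on symbol R: members go to different blocks, giving {q2,q4,q5} and {q3}.
No further refinement is possible. Final partition (3 blocks): {q0,q1,q7} | {q2,q4,q5} | {q3}.

3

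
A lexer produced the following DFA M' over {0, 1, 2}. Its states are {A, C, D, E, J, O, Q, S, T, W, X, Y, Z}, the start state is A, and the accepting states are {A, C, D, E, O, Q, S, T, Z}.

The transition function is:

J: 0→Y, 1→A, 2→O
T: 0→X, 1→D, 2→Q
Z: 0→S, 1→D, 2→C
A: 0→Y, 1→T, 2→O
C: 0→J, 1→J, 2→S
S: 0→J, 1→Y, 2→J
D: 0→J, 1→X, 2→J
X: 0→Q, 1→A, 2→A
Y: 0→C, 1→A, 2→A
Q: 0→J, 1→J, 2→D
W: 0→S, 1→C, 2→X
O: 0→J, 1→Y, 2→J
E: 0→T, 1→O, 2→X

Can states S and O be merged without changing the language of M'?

States {E,W,Z} cannot be reached from the start state, so discard them.
Start with accepting vs non-accepting: {A,C,D,O,Q,S,T} | {J,X,Y}.
On input 1, block {A,C,D,O,Q,S,T} splits into {C,D,O,Q,S} and {A,T}.
Refine {C,D,O,Q,S} on symbol 2: members go to different blocks, giving {D,O,S} and {C,Q}.
On input 0, block {J,X,Y} splits into {X,Y} and {J}.
Refine {A,T} on symbol 1: members go to different blocks, giving {A} and {T}.
The partition is now stable with 6 blocks: {D,O,S} | {X,Y} | {A} | {C,Q} | {J} | {T}.
S and O lie in the same block of the stable partition, so they are equivalent — no string distinguishes them.

Yes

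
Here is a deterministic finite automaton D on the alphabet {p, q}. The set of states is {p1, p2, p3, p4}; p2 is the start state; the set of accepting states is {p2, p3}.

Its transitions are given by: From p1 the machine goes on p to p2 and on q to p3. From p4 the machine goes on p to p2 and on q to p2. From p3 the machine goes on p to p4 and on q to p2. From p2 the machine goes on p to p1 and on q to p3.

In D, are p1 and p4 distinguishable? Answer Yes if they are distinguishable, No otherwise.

No

All states are reachable from the start state.
Initial partition by acceptance: {p2,p3} | {p1,p4}.
No further refinement is possible. Final partition (2 blocks): {p2,p3} | {p1,p4}.
p1 and p4 lie in the same block of the stable partition, so they are equivalent — no string distinguishes them.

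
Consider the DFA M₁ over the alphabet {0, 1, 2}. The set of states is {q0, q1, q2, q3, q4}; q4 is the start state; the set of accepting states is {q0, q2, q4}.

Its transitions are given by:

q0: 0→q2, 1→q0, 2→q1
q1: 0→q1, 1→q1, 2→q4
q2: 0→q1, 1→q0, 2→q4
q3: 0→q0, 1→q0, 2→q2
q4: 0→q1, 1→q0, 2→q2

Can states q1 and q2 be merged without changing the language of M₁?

States {q3} cannot be reached from the start state, so discard them.
P0 = {q0,q2,q4} | {q1}.
Refine {q0,q2,q4} on symbol 0: members go to different blocks, giving {q2,q4} and {q0}.
No further refinement is possible. Final partition (3 blocks): {q2,q4} | {q1} | {q0}.
q1 and q2 end up in different blocks, so they are distinguishable. For instance, the string 'ε' is accepted from only q2.

No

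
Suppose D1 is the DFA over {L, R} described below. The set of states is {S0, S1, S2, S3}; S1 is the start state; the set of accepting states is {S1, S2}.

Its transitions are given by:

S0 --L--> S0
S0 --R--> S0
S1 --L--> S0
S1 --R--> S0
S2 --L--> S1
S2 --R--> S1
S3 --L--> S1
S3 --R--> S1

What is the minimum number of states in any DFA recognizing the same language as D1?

First remove the unreachable states {S2,S3}; 2 states remain.
Start with accepting vs non-accepting: {S1} | {S0}.
The partition is now stable with 2 blocks: {S1} | {S0}.

2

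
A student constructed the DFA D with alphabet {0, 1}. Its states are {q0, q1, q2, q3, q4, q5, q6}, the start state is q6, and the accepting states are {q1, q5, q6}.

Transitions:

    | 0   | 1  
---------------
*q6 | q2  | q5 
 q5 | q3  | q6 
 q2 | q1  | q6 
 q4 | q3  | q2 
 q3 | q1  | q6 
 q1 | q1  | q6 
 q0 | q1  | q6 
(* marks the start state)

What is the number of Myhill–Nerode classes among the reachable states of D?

Reachable states from the start: {q1,q2,q3,q5,q6}. Unreachable: {q0,q4} — drop them.
Start with accepting vs non-accepting: {q1,q5,q6} | {q2,q3}.
Split {q1,q5,q6} by δ(·,0) → {q5,q6} and {q1}.
Stable partition: {q5,q6} | {q2,q3} | {q1} — 3 equivalence classes.

3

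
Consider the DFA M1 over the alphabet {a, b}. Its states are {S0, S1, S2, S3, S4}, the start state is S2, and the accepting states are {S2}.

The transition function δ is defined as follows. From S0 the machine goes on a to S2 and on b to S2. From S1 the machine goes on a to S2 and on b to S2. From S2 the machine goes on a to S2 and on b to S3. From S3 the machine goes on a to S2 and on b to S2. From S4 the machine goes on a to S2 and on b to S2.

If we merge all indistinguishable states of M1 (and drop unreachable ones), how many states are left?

2

Reachable states from the start: {S2,S3}. Unreachable: {S0,S1,S4} — drop them.
Initial partition by acceptance: {S2} | {S3}.
The partition is now stable with 2 blocks: {S2} | {S3}.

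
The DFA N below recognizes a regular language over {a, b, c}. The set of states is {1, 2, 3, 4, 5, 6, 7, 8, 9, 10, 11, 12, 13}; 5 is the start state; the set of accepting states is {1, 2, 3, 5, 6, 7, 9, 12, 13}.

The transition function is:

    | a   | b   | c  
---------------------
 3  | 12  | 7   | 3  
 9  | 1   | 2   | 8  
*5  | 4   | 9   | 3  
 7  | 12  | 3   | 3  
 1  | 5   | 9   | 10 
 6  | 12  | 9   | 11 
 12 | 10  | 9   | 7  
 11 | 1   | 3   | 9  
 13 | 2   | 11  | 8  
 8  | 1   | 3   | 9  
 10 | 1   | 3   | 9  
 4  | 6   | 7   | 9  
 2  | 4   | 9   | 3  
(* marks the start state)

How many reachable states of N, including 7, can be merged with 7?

States {13} cannot be reached from the start state, so discard them.
Initial partition by acceptance: {1,2,3,5,6,7,9,12} | {4,8,10,11}.
On input a, block {1,2,3,5,6,7,9,12} splits into {1,3,6,7,9} and {2,5,12}.
On input a, block {1,3,6,7,9} splits into {1,3,6,7} and {9}.
Split {1,3,6,7} by δ(·,b) → {1,6} and {3,7}.
The partition is now stable with 5 blocks: {1,6} | {4,8,10,11} | {2,5,12} | {9} | {3,7}.
The equivalence class containing 7 is {3,7}, of size 2.

2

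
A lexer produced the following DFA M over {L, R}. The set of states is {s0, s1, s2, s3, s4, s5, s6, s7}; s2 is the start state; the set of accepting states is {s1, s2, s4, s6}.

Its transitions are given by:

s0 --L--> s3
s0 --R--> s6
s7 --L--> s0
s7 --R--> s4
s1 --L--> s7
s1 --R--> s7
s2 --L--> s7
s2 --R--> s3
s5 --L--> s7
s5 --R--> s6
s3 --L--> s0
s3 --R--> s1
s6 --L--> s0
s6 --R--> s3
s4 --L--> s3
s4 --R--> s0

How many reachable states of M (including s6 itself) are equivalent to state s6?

States {s5} cannot be reached from the start state, so discard them.
Start with accepting vs non-accepting: {s1,s2,s4,s6} | {s0,s3,s7}.
Stable partition: {s1,s2,s4,s6} | {s0,s3,s7} — 2 equivalence classes.
The equivalence class containing s6 is {s1,s2,s4,s6}, of size 4.

4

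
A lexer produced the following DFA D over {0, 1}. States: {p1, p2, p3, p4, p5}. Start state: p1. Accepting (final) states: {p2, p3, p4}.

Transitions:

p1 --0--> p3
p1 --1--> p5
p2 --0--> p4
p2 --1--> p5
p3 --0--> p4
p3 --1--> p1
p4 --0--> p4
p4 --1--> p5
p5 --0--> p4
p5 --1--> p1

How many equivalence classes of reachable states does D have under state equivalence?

2

States {p2} cannot be reached from the start state, so discard them.
P0 = {p3,p4} | {p1,p5}.
No further refinement is possible. Final partition (2 blocks): {p3,p4} | {p1,p5}.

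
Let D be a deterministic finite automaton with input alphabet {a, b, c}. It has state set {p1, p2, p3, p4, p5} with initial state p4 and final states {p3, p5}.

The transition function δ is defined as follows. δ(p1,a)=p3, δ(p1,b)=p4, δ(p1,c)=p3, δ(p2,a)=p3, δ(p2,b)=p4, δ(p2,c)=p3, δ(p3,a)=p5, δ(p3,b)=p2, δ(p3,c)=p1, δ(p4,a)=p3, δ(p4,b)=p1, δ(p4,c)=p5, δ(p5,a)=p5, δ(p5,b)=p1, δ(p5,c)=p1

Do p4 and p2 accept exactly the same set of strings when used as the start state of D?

Yes

Every state is reachable, so we keep all 5.
Start with accepting vs non-accepting: {p3,p5} | {p1,p2,p4}.
The partition is now stable with 2 blocks: {p3,p5} | {p1,p2,p4}.
p4 and p2 lie in the same block of the stable partition, so they are equivalent — no string distinguishes them.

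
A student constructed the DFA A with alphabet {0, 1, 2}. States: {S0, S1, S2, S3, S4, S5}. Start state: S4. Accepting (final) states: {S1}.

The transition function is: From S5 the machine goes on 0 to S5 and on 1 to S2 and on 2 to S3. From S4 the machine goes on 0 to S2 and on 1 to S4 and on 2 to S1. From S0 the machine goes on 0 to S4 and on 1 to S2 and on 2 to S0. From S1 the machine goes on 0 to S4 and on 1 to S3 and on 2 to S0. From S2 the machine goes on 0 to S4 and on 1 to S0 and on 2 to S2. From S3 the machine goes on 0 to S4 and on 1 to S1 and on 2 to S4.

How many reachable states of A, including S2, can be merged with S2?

First remove the unreachable states {S5}; 5 states remain.
P0 = {S1} | {S0,S2,S3,S4}.
Refine {S0,S2,S3,S4} on symbol 1: members go to different blocks, giving {S0,S2,S4} and {S3}.
On input 2, block {S0,S2,S4} splits into {S0,S2} and {S4}.
Stable partition: {S1} | {S0,S2} | {S3} | {S4} — 4 equivalence classes.
State S2 belongs to the block {S0,S2}, which has 2 states.

2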